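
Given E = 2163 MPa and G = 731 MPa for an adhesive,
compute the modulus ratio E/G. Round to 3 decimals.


E/G ratio = 2163 / 731 = 2.959

2.959


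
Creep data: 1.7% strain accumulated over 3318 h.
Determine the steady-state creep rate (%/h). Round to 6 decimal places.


Rate = 1.7 / 3318 = 0.000512 %/h

0.000512


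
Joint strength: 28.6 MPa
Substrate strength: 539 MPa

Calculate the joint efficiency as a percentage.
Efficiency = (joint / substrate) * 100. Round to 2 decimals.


Efficiency = (28.6 / 539) * 100 = 5.31%

5.31


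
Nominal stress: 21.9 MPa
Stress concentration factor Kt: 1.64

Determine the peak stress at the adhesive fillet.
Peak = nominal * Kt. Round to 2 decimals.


Peak stress = 21.9 * 1.64
= 35.92 MPa

35.92


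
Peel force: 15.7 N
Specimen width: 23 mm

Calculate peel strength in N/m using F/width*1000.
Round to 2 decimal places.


Peel strength = 15.7 / 23 * 1000 = 682.61 N/m

682.61


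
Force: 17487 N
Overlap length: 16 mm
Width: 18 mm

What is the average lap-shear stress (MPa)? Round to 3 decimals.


Average shear stress = F / (overlap * width)
= 17487 / (16 * 18)
= 60.719 MPa

60.719


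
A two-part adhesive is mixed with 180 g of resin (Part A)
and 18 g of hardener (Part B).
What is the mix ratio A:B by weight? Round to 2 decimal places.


Mix ratio = mass_A / mass_B
= 180 / 18
= 10.00

10.00


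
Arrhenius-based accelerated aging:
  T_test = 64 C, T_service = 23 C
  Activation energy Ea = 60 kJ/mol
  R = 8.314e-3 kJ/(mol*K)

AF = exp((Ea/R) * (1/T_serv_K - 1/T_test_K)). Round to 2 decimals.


T_test_K = 337.15, T_serv_K = 296.15
AF = exp((60/8.314e-3) * (1/296.15 - 1/337.15))
= 19.36

19.36


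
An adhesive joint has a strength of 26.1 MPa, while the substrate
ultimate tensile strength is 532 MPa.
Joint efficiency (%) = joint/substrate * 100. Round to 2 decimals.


Efficiency = 26.1 / 532 * 100
= 4.91%

4.91


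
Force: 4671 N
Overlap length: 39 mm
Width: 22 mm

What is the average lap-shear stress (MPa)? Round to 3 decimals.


Average shear stress = F / (overlap * width)
= 4671 / (39 * 22)
= 5.444 MPa

5.444


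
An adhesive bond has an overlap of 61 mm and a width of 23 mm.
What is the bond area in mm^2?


Bond area = overlap * width
= 61 * 23
= 1403 mm^2

1403


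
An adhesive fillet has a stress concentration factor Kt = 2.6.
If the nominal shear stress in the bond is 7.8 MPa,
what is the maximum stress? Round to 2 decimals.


Max stress = 7.8 * 2.6 = 20.28 MPa

20.28


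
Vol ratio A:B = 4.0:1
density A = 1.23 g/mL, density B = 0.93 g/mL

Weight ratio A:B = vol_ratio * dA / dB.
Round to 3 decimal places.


Weight ratio = 4.0 * 1.23 / 0.93
= 5.290

5.290


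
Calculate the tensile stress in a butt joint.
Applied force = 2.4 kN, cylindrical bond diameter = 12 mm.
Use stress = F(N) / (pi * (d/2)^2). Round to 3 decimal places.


A = pi * 6.0^2 = 113.0973 mm^2
sigma = 2400.0 / 113.0973 = 21.221 MPa

21.221


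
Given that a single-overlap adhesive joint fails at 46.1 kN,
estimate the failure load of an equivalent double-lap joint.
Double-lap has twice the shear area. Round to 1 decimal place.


Double-lap factor = 2
Expected load = 46.1 * 2 = 92.2 kN

92.2


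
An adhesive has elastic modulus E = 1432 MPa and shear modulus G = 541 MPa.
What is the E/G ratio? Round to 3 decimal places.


E/G = 1432 / 541 = 2.647

2.647


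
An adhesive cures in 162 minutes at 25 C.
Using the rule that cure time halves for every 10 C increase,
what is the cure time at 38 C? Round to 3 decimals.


Factor = 2^((38 - 25) / 10) = 2.4623
Cure time = 162 / 2.4623
= 65.792 minutes

65.792


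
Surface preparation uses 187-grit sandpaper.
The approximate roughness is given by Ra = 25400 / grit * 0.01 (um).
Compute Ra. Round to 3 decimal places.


Ra = 25400 / 187 * 0.01
= 254 / 187
= 1.358 um

1.358


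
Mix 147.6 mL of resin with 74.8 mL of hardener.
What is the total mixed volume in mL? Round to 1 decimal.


Total = 147.6 + 74.8 = 222.4 mL

222.4


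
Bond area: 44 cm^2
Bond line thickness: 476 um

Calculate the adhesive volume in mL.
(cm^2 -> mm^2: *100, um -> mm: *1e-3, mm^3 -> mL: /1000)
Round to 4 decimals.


V = 44*100 * 476*1e-3 / 1000
= 2.0944 mL

2.0944


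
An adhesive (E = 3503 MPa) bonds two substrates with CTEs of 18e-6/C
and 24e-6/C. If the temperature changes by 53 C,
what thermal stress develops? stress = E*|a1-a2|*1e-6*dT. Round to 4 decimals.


Stress = 3503 * |18 - 24| * 1e-6 * 53
= 1.1140 MPa

1.1140


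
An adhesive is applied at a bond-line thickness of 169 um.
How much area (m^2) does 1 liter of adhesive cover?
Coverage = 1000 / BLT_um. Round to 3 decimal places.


Coverage = 1000 / 169 = 5.917 m^2

5.917


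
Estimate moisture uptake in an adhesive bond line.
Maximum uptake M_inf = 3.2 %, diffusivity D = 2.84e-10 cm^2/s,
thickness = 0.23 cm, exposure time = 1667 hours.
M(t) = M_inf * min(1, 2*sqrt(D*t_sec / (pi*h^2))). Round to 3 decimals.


Convert time: 1667 h = 6001200 s
ratio = min(1, 2*sqrt(2.84e-10*6001200/(pi*0.23^2)))
= 0.202537
M(t) = 3.2 * 0.202537 = 0.648%

0.648


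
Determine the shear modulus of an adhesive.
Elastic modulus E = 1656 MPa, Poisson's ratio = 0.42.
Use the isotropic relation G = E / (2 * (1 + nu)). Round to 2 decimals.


G = 1656 / (2*(1+0.42)) = 1656 / 2.84
= 583.10 MPa

583.10


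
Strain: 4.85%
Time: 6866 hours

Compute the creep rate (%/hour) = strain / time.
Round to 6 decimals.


Creep rate = 4.85 / 6866
= 0.000706 %/h

0.000706


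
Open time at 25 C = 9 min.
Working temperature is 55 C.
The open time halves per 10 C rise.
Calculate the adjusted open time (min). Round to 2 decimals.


factor = 2^((55 - 25) / 10) = 8.0000
ot = 9 / 8.0000 = 1.13 min

1.13


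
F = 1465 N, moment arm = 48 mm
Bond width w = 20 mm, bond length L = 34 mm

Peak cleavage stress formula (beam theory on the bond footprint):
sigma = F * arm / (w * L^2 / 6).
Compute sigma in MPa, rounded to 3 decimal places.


sigma = (1465 * 48) / (20 * 1156 / 6)
= 70320 * 6 / 23120
= 421920 / 23120
= 18.249 MPa

18.249


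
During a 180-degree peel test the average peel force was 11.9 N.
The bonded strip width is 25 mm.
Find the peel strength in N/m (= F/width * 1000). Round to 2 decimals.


Peel strength = F/width * 1000
= 11.9 / 25 * 1000
= 476.00 N/m

476.00


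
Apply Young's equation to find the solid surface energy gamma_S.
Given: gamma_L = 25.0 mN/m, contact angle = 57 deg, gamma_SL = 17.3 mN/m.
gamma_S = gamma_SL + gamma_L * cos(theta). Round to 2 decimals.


theta_rad = 57 * pi/180 = 0.994838
gamma_S = 17.3 + 25.0 * cos(0.994838)
= 30.92 mN/m

30.92


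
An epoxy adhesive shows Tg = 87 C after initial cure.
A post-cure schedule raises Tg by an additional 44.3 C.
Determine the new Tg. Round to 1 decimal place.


New Tg = 87 + 44.3
= 131.3 C

131.3


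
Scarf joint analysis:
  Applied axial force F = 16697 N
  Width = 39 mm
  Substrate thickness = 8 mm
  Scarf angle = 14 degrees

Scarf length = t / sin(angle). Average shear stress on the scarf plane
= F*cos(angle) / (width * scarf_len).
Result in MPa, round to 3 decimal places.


Scarf length = 8 / sin(14 deg) = 33.0685 mm
cos(14 deg) = 0.970296
Shear = 16697 * 0.970296 / (39 * 33.0685)
= 12.562 MPa

12.562


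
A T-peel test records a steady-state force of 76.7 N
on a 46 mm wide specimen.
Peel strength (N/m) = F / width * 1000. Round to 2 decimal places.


Peel strength = 76.7 / 46 * 1000
= 1667.39 N/m

1667.39


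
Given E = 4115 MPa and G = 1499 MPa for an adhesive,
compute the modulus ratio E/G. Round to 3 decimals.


E/G ratio = 4115 / 1499 = 2.745

2.745


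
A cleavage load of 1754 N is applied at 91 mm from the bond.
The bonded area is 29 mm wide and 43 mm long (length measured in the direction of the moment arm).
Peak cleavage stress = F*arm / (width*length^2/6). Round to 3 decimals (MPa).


Moment = 1754 * 91 = 159614 N*mm
Section modulus = 29 * 1849 / 6 = 53621 / 6 mm^3
Stress = 159614 / (53621 / 6) = 957684 / 53621
= 17.860 MPa

17.860


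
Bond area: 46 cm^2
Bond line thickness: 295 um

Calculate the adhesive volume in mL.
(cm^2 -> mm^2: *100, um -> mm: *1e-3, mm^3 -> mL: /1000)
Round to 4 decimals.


V = 46*100 * 295*1e-3 / 1000
= 1.3570 mL

1.3570


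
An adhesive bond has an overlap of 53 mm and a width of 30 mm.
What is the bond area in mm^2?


Bond area = overlap * width
= 53 * 30
= 1590 mm^2

1590


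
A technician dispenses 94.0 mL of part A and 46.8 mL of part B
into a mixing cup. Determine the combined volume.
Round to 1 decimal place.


Combined volume = 94.0 + 46.8
= 140.8 mL

140.8


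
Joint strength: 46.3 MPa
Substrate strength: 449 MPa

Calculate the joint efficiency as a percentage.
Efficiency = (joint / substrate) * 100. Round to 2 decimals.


Efficiency = (46.3 / 449) * 100 = 10.31%

10.31


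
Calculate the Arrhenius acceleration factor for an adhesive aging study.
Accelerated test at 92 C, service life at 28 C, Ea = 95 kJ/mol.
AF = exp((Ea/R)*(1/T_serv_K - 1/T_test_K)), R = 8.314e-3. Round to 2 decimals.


T_test = 365.15 K, T_serv = 301.15 K
Ea/R = 95 / 0.008314 = 11426.51
AF = exp(11426.51 * (1/301.15 - 1/365.15))
= 772.99

772.99


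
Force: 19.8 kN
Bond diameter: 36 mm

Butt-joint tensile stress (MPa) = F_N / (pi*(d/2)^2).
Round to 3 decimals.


F_N = 19.8 * 1000 = 19800.0 N
A = pi*(18.0)^2 = 1017.8760 mm^2
stress = 19800.0 / 1017.8760 = 19.452 MPa

19.452


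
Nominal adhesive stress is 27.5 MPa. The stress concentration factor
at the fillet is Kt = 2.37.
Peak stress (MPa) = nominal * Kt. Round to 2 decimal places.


Peak = 27.5 * 2.37 = 65.18 MPa

65.18


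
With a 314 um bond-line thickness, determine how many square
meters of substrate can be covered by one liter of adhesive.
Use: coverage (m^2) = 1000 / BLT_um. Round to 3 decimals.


Coverage = 1000 / 314 = 3.185 m^2

3.185


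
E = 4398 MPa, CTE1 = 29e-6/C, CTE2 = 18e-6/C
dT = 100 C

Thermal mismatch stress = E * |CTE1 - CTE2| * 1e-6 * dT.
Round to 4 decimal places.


= 4398 * 11e-6 * 100
= 4.8378 MPa

4.8378


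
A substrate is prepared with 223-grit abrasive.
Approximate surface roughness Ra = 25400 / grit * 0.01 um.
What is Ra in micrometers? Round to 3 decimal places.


Ra = 25400 / 223 * 0.01 = 1.139 um

1.139


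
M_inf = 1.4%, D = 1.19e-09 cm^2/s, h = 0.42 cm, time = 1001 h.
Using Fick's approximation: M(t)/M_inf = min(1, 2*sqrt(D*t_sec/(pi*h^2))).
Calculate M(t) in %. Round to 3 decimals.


t = 3603600 s
ratio = min(1, 2*sqrt(1.19e-09*3603600/(pi*0.1764)))
= 0.175933
M(t) = 1.4 * 0.175933 = 0.246%

0.246


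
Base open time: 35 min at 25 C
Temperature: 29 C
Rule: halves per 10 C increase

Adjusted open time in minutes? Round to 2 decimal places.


Acceleration = 2^((29-25)/10) = 1.3195
Open time = 35 / 1.3195 = 26.53 min

26.53


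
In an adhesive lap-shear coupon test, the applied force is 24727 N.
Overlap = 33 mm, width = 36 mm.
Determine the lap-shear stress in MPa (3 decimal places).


stress = F / (overlap * width)
= 24727 / (33 * 36)
= 20.814 MPa

20.814


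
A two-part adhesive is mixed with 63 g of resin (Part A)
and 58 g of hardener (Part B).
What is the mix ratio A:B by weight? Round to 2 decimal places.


Mix ratio = mass_A / mass_B
= 63 / 58
= 1.09

1.09


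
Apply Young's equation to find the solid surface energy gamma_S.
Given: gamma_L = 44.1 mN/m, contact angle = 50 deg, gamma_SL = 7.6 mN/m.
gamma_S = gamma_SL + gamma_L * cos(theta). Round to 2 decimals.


theta_rad = 50 * pi/180 = 0.872665
gamma_S = 7.6 + 44.1 * cos(0.872665)
= 35.95 mN/m

35.95


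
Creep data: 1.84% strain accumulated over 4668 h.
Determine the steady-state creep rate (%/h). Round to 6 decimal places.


Rate = 1.84 / 4668 = 0.000394 %/h

0.000394


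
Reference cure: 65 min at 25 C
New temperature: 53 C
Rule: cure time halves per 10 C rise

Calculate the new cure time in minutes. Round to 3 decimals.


factor = 2^((53-25)/10) = 6.9644
t_new = 65 / 6.9644 = 9.333 min

9.333


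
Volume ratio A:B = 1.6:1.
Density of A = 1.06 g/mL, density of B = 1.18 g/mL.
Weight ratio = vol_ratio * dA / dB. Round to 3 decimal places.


Wt ratio = 1.6 * 1.06 / 1.18
= 1.437

1.437


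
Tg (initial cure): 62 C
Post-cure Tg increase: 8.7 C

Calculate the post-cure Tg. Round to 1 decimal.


Post-cure Tg = 62 + 8.7 = 70.7 C

70.7


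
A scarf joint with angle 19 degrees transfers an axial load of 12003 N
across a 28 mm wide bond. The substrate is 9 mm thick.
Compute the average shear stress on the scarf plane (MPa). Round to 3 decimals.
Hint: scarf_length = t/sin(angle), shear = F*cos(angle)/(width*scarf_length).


scarf_length = 9 / sin(19 deg) = 27.6440 mm
cos(19 deg) = 0.945519
shear stress = 12003 * 0.945519 / (28 * 27.6440)
= 14.662 MPa

14.662


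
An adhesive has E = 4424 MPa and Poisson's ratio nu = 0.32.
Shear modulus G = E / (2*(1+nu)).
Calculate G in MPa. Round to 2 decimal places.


G = 4424 / (2*(1+0.32))
= 4424 / 2.64
= 1675.76 MPa

1675.76


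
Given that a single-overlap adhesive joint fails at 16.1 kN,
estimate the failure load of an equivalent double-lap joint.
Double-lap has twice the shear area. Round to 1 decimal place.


Double-lap factor = 2
Expected load = 16.1 * 2 = 32.2 kN

32.2


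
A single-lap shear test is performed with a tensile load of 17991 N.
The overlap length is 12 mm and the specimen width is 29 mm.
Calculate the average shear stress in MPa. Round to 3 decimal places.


Shear stress = F / (overlap * width)
= 17991 / (12 * 29)
= 17991 / 348
= 51.698 MPa

51.698


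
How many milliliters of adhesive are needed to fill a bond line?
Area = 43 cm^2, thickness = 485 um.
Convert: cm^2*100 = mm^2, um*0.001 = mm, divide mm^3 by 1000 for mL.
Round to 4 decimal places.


= (43 * 100) * (485 * 0.001) / 1000
= 2.0855 mL

2.0855


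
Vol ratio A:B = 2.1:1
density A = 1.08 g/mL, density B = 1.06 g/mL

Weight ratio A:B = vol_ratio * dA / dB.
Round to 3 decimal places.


Weight ratio = 2.1 * 1.08 / 1.06
= 2.140

2.140


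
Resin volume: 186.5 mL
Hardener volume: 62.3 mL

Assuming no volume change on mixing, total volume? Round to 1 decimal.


V_total = 186.5 + 62.3 = 248.8 mL

248.8


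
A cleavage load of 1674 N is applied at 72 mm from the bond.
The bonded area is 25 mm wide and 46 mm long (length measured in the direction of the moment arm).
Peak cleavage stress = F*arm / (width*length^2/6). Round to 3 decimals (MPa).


Moment = 1674 * 72 = 120528 N*mm
Section modulus = 25 * 2116 / 6 = 52900 / 6 mm^3
Stress = 120528 / (52900 / 6) = 723168 / 52900
= 13.670 MPa

13.670


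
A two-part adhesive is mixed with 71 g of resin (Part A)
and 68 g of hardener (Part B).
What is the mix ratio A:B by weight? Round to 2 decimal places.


Mix ratio = mass_A / mass_B
= 71 / 68
= 1.04

1.04


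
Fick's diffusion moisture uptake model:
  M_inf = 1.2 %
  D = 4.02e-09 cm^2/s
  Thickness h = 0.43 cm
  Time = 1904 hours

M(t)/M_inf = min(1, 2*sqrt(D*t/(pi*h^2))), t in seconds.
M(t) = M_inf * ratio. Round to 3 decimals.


t_sec = 1904 * 3600 = 6854400
ratio = 2*sqrt(4.02e-09*6854400/(pi*0.43^2))
= min(1, 0.435596)
= 0.435596
M(t) = 1.2 * 0.435596 = 0.523 %

0.523


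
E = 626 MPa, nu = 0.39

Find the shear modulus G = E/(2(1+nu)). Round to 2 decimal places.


G = 626 / (2 * 1.39)
= 225.18 MPa

225.18


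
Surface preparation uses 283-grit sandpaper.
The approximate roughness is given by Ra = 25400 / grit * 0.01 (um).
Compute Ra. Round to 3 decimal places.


Ra = 25400 / 283 * 0.01
= 254 / 283
= 0.898 um

0.898


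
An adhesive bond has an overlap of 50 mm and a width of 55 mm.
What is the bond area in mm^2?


Bond area = overlap * width
= 50 * 55
= 2750 mm^2

2750


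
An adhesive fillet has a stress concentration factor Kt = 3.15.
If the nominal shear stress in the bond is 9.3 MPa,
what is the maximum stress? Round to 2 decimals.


Max stress = 9.3 * 3.15 = 29.30 MPa

29.30


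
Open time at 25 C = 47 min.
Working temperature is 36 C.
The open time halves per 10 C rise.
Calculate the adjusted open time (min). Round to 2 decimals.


factor = 2^((36 - 25) / 10) = 2.1435
ot = 47 / 2.1435 = 21.93 min

21.93


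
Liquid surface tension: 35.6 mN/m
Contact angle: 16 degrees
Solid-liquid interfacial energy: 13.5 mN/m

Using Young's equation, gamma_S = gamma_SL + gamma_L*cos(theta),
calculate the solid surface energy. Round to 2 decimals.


gamma_S = 13.5 + 35.6 * cos(16)
= 47.72 mN/m

47.72


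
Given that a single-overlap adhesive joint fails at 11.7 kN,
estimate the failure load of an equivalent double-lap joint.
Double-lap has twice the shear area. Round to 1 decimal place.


Double-lap factor = 2
Expected load = 11.7 * 2 = 23.4 kN

23.4


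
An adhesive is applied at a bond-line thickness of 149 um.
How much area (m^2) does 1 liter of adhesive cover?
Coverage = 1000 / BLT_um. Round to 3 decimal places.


Coverage = 1000 / 149 = 6.711 m^2

6.711


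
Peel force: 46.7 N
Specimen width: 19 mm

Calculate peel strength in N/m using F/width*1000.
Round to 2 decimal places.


Peel strength = 46.7 / 19 * 1000 = 2457.89 N/m

2457.89


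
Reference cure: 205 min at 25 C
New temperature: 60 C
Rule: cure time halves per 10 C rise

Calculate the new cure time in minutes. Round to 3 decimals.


factor = 2^((60-25)/10) = 11.3137
t_new = 205 / 11.3137 = 18.120 min

18.120


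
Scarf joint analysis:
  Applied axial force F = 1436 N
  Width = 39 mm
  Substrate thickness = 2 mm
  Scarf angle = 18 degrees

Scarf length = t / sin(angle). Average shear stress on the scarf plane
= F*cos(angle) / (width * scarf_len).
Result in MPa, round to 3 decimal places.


Scarf length = 2 / sin(18 deg) = 6.4721 mm
cos(18 deg) = 0.951057
Shear = 1436 * 0.951057 / (39 * 6.4721)
= 5.411 MPa

5.411


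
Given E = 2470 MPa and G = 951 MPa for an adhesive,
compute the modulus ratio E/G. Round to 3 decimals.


E/G ratio = 2470 / 951 = 2.597

2.597


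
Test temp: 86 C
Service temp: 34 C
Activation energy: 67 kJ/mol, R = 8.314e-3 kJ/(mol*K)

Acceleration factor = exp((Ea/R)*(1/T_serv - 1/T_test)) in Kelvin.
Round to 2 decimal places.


AF = exp((67/0.008314)*(1/307.15 - 1/359.15))
= 44.65

44.65


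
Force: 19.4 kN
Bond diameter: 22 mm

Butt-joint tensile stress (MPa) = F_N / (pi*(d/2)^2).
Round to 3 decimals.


F_N = 19.4 * 1000 = 19400.0 N
A = pi*(11.0)^2 = 380.1327 mm^2
stress = 19400.0 / 380.1327 = 51.035 MPa

51.035


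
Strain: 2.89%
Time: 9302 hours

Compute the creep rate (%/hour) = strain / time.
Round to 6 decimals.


Creep rate = 2.89 / 9302
= 0.000311 %/h

0.000311


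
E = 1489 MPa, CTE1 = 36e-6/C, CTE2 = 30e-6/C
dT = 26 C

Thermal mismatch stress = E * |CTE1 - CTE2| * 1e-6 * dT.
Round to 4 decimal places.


= 1489 * 6e-6 * 26
= 0.2323 MPa

0.2323


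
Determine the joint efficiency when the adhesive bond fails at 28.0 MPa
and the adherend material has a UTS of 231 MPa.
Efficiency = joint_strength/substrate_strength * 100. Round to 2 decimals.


Joint efficiency = 28.0 / 231 * 100
= 12.12%

12.12


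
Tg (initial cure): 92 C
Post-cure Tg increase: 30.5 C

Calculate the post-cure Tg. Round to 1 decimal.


Post-cure Tg = 92 + 30.5 = 122.5 C

122.5


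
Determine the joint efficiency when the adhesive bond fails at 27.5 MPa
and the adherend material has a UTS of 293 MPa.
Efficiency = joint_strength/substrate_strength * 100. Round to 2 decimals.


Joint efficiency = 27.5 / 293 * 100
= 9.39%

9.39


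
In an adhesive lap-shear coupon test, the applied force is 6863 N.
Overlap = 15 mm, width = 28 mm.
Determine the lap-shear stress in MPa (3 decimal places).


stress = F / (overlap * width)
= 6863 / (15 * 28)
= 16.340 MPa

16.340


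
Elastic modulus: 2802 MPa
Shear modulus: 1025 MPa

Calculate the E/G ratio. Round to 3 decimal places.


E / G = 2802 / 1025 = 2.734

2.734


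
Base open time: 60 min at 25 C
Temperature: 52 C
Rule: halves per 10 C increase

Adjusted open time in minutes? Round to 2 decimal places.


Acceleration = 2^((52-25)/10) = 6.4980
Open time = 60 / 6.4980 = 9.23 min

9.23


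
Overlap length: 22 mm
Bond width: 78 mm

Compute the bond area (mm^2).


Bond area = 22 * 78 = 1716 mm^2

1716


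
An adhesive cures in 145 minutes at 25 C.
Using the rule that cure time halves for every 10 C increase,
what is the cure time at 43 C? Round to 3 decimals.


Factor = 2^((43 - 25) / 10) = 3.4822
Cure time = 145 / 3.4822
= 41.640 minutes

41.640


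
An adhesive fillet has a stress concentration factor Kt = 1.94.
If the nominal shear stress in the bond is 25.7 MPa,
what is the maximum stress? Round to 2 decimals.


Max stress = 25.7 * 1.94 = 49.86 MPa

49.86


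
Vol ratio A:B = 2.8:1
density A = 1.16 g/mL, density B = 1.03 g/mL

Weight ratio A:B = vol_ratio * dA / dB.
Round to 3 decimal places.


Weight ratio = 2.8 * 1.16 / 1.03
= 3.153

3.153


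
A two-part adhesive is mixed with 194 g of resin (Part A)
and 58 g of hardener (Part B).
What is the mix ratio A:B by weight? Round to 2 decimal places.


Mix ratio = mass_A / mass_B
= 194 / 58
= 3.34

3.34


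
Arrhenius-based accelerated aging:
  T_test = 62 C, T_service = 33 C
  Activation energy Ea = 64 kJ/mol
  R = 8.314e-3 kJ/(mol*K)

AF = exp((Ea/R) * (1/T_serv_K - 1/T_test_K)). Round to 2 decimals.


T_test_K = 335.15, T_serv_K = 306.15
AF = exp((64/8.314e-3) * (1/306.15 - 1/335.15))
= 8.81

8.81


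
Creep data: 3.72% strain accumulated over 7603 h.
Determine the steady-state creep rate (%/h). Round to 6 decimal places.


Rate = 3.72 / 7603 = 0.000489 %/h

0.000489


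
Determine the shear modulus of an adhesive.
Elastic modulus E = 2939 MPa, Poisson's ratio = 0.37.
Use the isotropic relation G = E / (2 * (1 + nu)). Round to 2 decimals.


G = 2939 / (2*(1+0.37)) = 2939 / 2.74
= 1072.63 MPa

1072.63


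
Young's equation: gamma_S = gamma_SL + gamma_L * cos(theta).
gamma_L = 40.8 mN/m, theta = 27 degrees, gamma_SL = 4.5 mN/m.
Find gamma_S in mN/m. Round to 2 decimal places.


cos(27 deg) = 0.891007
gamma_S = 4.5 + 40.8 * 0.891007
= 40.85 mN/m

40.85


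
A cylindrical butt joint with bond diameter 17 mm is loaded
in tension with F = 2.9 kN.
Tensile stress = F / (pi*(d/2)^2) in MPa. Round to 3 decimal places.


Area = pi * (17/2)^2 = 226.9801 mm^2
Stress = 2.9*1000 / 226.9801
= 12.776 MPa

12.776


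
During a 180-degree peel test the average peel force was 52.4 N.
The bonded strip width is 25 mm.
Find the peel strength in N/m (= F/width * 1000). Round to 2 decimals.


Peel strength = F/width * 1000
= 52.4 / 25 * 1000
= 2096.00 N/m

2096.00


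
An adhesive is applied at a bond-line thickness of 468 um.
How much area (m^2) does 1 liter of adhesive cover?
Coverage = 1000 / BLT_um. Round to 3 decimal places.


Coverage = 1000 / 468 = 2.137 m^2

2.137


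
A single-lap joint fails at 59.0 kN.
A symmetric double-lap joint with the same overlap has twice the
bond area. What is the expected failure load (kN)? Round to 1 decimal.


Double-lap load = 2 * 59.0 = 118.0 kN

118.0


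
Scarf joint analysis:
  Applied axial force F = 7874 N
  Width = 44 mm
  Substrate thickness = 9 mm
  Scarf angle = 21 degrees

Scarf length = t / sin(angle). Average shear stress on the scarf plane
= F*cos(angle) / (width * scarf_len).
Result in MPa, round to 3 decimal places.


Scarf length = 9 / sin(21 deg) = 25.1139 mm
cos(21 deg) = 0.933580
Shear = 7874 * 0.933580 / (44 * 25.1139)
= 6.652 MPa

6.652


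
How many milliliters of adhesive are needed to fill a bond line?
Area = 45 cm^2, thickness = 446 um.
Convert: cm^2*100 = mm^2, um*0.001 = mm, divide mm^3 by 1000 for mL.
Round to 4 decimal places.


= (45 * 100) * (446 * 0.001) / 1000
= 2.0070 mL

2.0070


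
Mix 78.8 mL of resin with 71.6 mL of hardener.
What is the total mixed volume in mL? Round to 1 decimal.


Total = 78.8 + 71.6 = 150.4 mL

150.4


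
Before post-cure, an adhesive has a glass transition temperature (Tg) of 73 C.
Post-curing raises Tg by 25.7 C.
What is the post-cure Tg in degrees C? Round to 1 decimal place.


Tg_post = Tg_base + delta_Tg
= 73 + 25.7
= 98.7 C

98.7


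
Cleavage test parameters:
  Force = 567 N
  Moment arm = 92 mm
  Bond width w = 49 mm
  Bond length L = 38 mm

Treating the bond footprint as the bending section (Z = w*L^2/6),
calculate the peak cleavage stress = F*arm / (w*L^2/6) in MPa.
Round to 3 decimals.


M = 567 * 92 = 52164 N*mm
Z = 49 * 38^2 / 6 = 70756 / 6 mm^3
sigma = M / Z = 6 * 52164 / 70756 = 312984 / 70756
= 4.423 MPa

4.423


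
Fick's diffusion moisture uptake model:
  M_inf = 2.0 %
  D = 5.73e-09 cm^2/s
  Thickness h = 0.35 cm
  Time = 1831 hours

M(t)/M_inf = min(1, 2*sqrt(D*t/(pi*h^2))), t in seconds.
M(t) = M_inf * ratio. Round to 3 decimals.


t_sec = 1831 * 3600 = 6591600
ratio = 2*sqrt(5.73e-09*6591600/(pi*0.35^2))
= min(1, 0.626556)
= 0.626556
M(t) = 2.0 * 0.626556 = 1.253 %

1.253


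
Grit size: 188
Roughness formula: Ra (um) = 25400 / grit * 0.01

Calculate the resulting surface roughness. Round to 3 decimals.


Ra = 25400 / 188 * 0.01
= 1.351 um

1.351


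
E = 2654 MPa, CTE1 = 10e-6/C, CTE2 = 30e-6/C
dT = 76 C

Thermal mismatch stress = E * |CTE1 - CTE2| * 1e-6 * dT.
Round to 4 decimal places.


= 2654 * 20e-6 * 76
= 4.0341 MPa

4.0341


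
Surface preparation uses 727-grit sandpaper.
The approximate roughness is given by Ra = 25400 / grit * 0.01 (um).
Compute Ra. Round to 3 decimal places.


Ra = 25400 / 727 * 0.01
= 254 / 727
= 0.349 um

0.349


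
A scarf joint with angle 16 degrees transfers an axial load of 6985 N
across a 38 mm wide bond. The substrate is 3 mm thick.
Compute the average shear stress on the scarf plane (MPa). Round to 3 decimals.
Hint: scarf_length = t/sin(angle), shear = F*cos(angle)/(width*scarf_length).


scarf_length = 3 / sin(16 deg) = 10.8839 mm
cos(16 deg) = 0.961262
shear stress = 6985 * 0.961262 / (38 * 10.8839)
= 16.235 MPa

16.235


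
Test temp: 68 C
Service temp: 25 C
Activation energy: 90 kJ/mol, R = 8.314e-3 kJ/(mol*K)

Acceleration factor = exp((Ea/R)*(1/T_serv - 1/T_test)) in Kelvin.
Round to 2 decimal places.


AF = exp((90/0.008314)*(1/298.15 - 1/341.15))
= 97.16

97.16


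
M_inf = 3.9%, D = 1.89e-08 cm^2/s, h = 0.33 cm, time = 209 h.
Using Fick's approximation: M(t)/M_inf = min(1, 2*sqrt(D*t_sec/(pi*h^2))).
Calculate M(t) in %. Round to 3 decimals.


t = 752400 s
ratio = min(1, 2*sqrt(1.89e-08*752400/(pi*0.1089)))
= 0.407752
M(t) = 3.9 * 0.407752 = 1.590%

1.590


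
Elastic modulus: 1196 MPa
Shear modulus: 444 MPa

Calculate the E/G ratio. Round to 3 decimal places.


E / G = 1196 / 444 = 2.694

2.694


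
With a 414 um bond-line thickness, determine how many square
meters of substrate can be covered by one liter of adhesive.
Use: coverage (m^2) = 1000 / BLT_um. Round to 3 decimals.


Coverage = 1000 / 414 = 2.415 m^2

2.415


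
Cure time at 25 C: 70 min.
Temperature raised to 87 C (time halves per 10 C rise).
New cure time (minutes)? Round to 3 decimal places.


Acceleration factor = 2^(62/10) = 73.5167
New time = 70 / 73.5167 = 0.952 min

0.952


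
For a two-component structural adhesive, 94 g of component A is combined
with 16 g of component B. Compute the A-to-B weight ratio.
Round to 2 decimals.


Weight ratio A:B = 94 / 16
= 5.88

5.88


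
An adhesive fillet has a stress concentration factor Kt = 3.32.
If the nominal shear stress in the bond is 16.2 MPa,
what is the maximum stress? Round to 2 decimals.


Max stress = 16.2 * 3.32 = 53.78 MPa

53.78


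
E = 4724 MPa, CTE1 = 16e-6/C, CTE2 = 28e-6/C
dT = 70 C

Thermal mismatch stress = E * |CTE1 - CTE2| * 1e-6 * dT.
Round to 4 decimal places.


= 4724 * 12e-6 * 70
= 3.9682 MPa

3.9682


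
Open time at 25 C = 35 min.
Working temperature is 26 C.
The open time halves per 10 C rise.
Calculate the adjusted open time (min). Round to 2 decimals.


factor = 2^((26 - 25) / 10) = 1.0718
ot = 35 / 1.0718 = 32.66 min

32.66


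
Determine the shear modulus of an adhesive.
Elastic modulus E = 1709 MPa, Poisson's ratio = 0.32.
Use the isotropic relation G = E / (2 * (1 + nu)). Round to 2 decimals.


G = 1709 / (2*(1+0.32)) = 1709 / 2.64
= 647.35 MPa

647.35


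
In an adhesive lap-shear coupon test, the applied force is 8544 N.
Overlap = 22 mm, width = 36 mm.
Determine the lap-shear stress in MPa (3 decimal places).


stress = F / (overlap * width)
= 8544 / (22 * 36)
= 10.788 MPa

10.788


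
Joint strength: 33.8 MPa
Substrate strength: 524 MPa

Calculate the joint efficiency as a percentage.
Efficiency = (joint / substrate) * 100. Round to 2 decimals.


Efficiency = (33.8 / 524) * 100 = 6.45%

6.45


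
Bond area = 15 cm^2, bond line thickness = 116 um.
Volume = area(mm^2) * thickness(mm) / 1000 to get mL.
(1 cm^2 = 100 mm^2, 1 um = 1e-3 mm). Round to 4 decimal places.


area_mm2 = 15 * 100 = 1500
blt_mm = 116 * 1e-3 = 0.116
vol_mm3 = 1500 * 0.116 = 174.0
vol_mL = 174.0 / 1000 = 0.1740 mL

0.1740


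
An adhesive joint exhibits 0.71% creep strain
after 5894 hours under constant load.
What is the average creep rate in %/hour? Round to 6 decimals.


Creep rate = strain / time
= 0.71 / 5894
= 0.000120 %/h

0.000120


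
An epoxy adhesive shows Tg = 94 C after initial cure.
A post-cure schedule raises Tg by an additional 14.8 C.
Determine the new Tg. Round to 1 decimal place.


New Tg = 94 + 14.8
= 108.8 C

108.8


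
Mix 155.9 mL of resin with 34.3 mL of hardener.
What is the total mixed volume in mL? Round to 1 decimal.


Total = 155.9 + 34.3 = 190.2 mL

190.2


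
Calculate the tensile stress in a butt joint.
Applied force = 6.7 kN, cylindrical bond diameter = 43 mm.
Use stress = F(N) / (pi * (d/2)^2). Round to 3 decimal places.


A = pi * 21.5^2 = 1452.2012 mm^2
sigma = 6700.0 / 1452.2012 = 4.614 MPa

4.614


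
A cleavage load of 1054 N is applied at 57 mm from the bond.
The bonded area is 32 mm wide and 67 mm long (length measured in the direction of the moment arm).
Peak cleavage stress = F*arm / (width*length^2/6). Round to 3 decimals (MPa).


Moment = 1054 * 57 = 60078 N*mm
Section modulus = 32 * 4489 / 6 = 143648 / 6 mm^3
Stress = 60078 / (143648 / 6) = 360468 / 143648
= 2.509 MPa

2.509


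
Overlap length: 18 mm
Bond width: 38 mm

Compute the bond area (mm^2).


Bond area = 18 * 38 = 684 mm^2

684


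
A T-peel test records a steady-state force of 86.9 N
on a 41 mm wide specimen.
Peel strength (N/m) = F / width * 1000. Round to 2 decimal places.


Peel strength = 86.9 / 41 * 1000
= 2119.51 N/m

2119.51


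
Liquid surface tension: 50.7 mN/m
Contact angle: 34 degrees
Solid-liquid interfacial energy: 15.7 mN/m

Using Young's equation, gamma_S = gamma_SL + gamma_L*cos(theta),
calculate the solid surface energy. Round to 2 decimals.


gamma_S = 15.7 + 50.7 * cos(34)
= 57.73 mN/m

57.73


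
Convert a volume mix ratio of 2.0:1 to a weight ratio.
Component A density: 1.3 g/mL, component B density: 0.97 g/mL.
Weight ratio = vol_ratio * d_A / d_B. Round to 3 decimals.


= 2.0 * 1.3 / 0.97 = 2.680

2.680


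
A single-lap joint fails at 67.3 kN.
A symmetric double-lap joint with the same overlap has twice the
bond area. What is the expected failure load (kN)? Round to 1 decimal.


Double-lap load = 2 * 67.3 = 134.6 kN

134.6


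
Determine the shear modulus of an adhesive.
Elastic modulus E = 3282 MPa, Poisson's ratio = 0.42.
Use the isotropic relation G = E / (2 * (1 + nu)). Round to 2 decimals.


G = 3282 / (2*(1+0.42)) = 3282 / 2.84
= 1155.63 MPa

1155.63


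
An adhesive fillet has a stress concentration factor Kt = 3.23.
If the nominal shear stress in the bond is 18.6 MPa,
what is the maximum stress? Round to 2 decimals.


Max stress = 18.6 * 3.23 = 60.08 MPa

60.08


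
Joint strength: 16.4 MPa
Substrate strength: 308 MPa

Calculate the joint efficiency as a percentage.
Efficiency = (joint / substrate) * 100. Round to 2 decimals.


Efficiency = (16.4 / 308) * 100 = 5.32%

5.32


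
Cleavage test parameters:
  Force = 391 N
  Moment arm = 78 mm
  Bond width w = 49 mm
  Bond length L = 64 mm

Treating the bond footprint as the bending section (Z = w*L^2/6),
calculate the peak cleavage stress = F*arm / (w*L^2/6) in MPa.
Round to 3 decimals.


M = 391 * 78 = 30498 N*mm
Z = 49 * 64^2 / 6 = 200704 / 6 mm^3
sigma = M / Z = 6 * 30498 / 200704 = 182988 / 200704
= 0.912 MPa

0.912


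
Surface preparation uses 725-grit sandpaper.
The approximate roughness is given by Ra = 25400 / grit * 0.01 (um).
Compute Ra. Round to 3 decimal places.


Ra = 25400 / 725 * 0.01
= 254 / 725
= 0.350 um

0.350


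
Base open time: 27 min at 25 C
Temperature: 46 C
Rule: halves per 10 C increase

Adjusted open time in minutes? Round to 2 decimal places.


Acceleration = 2^((46-25)/10) = 4.2871
Open time = 27 / 4.2871 = 6.30 min

6.30


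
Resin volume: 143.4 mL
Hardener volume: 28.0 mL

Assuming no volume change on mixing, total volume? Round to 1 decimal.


V_total = 143.4 + 28.0 = 171.4 mL

171.4


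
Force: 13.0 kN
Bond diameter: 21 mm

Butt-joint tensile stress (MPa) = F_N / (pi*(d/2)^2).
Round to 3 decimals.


F_N = 13.0 * 1000 = 13000.0 N
A = pi*(10.5)^2 = 346.3606 mm^2
stress = 13000.0 / 346.3606 = 37.533 MPa

37.533


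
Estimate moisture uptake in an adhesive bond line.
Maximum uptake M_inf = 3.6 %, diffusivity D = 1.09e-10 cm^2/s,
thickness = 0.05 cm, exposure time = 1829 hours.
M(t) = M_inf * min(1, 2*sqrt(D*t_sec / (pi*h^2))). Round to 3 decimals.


Convert time: 1829 h = 6584400 s
ratio = min(1, 2*sqrt(1.09e-10*6584400/(pi*0.05^2)))
= 0.604584
M(t) = 3.6 * 0.604584 = 2.177%

2.177


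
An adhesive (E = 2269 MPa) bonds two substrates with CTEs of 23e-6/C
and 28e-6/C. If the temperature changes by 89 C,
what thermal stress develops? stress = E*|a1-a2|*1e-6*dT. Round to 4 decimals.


Stress = 2269 * |23 - 28| * 1e-6 * 89
= 1.0097 MPa

1.0097


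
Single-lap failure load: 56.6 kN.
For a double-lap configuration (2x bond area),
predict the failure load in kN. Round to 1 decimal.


Failure load = 56.6 * 2 = 113.2 kN

113.2


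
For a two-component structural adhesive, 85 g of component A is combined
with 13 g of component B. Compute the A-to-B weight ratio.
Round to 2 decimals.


Weight ratio A:B = 85 / 13
= 6.54

6.54


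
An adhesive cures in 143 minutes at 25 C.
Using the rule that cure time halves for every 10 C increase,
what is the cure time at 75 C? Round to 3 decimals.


Factor = 2^((75 - 25) / 10) = 32.0000
Cure time = 143 / 32.0000
= 4.469 minutes

4.469


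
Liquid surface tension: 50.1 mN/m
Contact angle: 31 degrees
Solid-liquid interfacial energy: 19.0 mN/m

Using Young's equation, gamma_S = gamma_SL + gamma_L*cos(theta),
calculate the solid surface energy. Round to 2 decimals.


gamma_S = 19.0 + 50.1 * cos(31)
= 61.94 mN/m

61.94


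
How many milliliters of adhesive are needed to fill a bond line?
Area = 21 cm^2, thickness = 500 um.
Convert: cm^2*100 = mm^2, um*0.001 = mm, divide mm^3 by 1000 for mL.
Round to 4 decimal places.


= (21 * 100) * (500 * 0.001) / 1000
= 1.0500 mL

1.0500


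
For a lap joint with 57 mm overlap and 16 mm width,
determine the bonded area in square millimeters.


Area = 57 * 16 = 912 mm^2

912


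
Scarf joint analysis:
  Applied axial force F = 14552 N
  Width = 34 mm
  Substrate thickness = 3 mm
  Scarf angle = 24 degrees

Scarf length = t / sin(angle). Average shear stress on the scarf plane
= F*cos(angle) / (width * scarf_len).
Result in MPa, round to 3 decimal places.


Scarf length = 3 / sin(24 deg) = 7.3758 mm
cos(24 deg) = 0.913545
Shear = 14552 * 0.913545 / (34 * 7.3758)
= 53.011 MPa

53.011


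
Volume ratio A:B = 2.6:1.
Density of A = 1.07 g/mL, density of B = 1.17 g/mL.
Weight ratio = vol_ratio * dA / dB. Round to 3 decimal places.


Wt ratio = 2.6 * 1.07 / 1.17
= 2.378

2.378


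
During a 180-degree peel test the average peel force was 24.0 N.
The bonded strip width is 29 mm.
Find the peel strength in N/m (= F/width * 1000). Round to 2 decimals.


Peel strength = F/width * 1000
= 24.0 / 29 * 1000
= 827.59 N/m

827.59


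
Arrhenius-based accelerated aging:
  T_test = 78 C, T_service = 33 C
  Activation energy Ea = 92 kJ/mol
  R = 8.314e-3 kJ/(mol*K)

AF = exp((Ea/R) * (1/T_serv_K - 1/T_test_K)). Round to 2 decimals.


T_test_K = 351.15, T_serv_K = 306.15
AF = exp((92/8.314e-3) * (1/306.15 - 1/351.15))
= 102.71

102.71


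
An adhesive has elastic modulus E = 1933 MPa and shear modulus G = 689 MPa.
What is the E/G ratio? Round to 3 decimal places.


E/G = 1933 / 689 = 2.806

2.806


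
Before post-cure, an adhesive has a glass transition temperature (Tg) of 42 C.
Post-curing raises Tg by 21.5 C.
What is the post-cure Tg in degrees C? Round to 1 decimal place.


Tg_post = Tg_base + delta_Tg
= 42 + 21.5
= 63.5 C

63.5


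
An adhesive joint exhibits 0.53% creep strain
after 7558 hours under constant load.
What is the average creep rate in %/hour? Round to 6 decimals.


Creep rate = strain / time
= 0.53 / 7558
= 0.000070 %/h

0.000070


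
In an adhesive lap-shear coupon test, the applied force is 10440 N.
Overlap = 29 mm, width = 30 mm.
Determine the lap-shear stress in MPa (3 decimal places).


stress = F / (overlap * width)
= 10440 / (29 * 30)
= 12.000 MPa

12.000


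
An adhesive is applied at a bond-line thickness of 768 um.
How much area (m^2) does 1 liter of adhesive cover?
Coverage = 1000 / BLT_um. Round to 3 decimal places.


Coverage = 1000 / 768 = 1.302 m^2

1.302


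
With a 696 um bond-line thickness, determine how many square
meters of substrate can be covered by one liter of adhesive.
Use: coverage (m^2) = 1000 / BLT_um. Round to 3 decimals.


Coverage = 1000 / 696 = 1.437 m^2

1.437


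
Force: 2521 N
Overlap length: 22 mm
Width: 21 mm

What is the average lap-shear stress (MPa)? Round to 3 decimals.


Average shear stress = F / (overlap * width)
= 2521 / (22 * 21)
= 5.457 MPa

5.457


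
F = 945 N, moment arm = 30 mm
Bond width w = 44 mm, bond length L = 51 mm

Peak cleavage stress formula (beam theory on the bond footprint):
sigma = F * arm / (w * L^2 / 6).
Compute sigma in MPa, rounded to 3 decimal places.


sigma = (945 * 30) / (44 * 2601 / 6)
= 28350 * 6 / 114444
= 170100 / 114444
= 1.486 MPa

1.486


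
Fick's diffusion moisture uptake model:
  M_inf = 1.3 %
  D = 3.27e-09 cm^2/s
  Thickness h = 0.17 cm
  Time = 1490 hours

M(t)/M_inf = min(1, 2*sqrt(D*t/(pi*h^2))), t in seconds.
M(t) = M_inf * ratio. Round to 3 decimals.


t_sec = 1490 * 3600 = 5364000
ratio = 2*sqrt(3.27e-09*5364000/(pi*0.17^2))
= min(1, 0.879072)
= 0.879072
M(t) = 1.3 * 0.879072 = 1.143 %

1.143


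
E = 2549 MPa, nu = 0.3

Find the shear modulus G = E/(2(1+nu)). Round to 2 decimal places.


G = 2549 / (2 * 1.30)
= 980.38 MPa

980.38


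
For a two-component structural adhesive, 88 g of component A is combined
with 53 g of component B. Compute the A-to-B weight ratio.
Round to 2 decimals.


Weight ratio A:B = 88 / 53
= 1.66

1.66


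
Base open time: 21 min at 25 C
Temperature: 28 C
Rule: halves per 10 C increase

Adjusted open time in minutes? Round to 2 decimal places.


Acceleration = 2^((28-25)/10) = 1.2311
Open time = 21 / 1.2311 = 17.06 min

17.06


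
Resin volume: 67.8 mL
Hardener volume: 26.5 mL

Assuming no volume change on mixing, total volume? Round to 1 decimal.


V_total = 67.8 + 26.5 = 94.3 mL

94.3


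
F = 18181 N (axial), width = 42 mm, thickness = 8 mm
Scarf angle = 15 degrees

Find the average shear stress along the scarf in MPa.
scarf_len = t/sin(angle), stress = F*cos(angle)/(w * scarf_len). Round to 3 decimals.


scarf_len = 8/sin(15 deg) = 30.9096
cos(15 deg) = 0.965926
stress = 18181*0.965926/(42*30.9096) = 13.528 MPa

13.528
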